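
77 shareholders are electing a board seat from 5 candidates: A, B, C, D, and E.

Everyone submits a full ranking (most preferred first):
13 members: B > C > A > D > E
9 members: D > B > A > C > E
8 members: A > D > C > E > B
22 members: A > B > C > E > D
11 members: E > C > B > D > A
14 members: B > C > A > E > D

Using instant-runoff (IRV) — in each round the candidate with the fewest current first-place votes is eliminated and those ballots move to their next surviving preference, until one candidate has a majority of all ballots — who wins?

Round 1: A 30, B 27, C 0, D 9, E 11. C eliminated.
Round 2: A 30, B 27, D 9, E 11. D eliminated.
Round 3: A 30, B 36, E 11. E eliminated.
Round 4: A 30, B 47. B has a majority (≥39).

B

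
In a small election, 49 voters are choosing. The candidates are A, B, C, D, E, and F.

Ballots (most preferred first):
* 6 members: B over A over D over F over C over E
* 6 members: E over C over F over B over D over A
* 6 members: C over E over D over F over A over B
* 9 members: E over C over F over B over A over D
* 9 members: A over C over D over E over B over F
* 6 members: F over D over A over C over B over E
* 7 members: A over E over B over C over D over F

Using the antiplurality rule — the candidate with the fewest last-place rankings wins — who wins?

C

Last-place votes: A 6, B 6, C 0, D 9, E 12, F 16.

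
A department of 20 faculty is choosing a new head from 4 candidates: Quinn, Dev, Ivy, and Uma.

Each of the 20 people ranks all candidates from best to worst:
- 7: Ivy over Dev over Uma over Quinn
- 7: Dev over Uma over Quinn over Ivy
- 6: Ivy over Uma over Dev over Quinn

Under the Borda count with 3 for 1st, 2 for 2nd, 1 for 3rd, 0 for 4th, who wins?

Dev

Quinn: 7×0 + 7×1 + 6×0 = 7
Dev: 7×2 + 7×3 + 6×1 = 41
Ivy: 7×3 + 7×0 + 6×3 = 39
Uma: 7×1 + 7×2 + 6×2 = 33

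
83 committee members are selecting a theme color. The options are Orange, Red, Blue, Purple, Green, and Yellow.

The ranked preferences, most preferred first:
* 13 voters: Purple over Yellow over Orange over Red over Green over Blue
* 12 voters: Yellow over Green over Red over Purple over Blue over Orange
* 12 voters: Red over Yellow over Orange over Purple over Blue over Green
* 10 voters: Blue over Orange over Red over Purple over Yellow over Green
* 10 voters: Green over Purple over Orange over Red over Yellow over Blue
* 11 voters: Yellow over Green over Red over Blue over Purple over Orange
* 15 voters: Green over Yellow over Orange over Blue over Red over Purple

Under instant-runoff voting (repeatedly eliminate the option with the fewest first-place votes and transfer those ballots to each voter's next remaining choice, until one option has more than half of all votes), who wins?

Yellow

Round 1: Orange 0, Red 12, Blue 10, Purple 13, Green 25, Yellow 23. Orange eliminated.
Round 2: Red 12, Blue 10, Purple 13, Green 25, Yellow 23. Blue eliminated.
Round 3: Red 22, Purple 13, Green 25, Yellow 23. Purple eliminated.
Round 4: Red 22, Green 25, Yellow 36. Red eliminated.
Round 5: Green 25, Yellow 58. Yellow has a majority (≥42).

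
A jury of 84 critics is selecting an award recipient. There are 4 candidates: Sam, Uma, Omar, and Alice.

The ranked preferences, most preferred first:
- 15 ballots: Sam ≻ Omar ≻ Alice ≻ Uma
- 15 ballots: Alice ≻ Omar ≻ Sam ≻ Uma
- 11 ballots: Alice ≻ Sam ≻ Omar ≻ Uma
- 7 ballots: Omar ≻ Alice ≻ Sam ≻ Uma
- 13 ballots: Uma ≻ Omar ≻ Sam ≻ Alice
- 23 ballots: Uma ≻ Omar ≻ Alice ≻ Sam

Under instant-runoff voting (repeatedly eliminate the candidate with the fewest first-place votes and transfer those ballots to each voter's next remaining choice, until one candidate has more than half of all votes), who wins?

Round 1: Sam 15, Uma 36, Omar 7, Alice 26. Omar eliminated.
Round 2: Sam 15, Uma 36, Alice 33. Sam eliminated.
Round 3: Uma 36, Alice 48. Alice has a majority (≥43).

Alice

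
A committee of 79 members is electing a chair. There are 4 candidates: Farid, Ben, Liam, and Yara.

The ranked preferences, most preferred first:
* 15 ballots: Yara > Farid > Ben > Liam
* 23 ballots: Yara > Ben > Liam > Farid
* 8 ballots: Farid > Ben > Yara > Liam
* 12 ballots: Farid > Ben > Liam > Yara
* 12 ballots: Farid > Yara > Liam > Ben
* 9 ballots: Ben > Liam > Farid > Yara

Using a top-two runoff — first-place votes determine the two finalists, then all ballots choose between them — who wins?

Round 1 first-place votes: Farid 32, Ben 9, Liam 0, Yara 38. Yara and Farid advance.
Runoff: Yara is ranked above Farid on 38 ballots, Farid above Yara on 41.

Farid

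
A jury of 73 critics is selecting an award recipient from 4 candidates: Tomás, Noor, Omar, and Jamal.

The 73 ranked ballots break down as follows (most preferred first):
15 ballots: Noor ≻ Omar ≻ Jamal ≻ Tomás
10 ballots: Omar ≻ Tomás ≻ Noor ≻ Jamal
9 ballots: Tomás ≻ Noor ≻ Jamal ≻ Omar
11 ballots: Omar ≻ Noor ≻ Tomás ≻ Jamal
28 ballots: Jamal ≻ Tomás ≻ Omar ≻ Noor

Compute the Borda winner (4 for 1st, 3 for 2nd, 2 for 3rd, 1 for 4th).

Omar

Tomás: 15×1 + 10×3 + 9×4 + 11×2 + 28×3 = 187
Noor: 15×4 + 10×2 + 9×3 + 11×3 + 28×1 = 168
Omar: 15×3 + 10×4 + 9×1 + 11×4 + 28×2 = 194
Jamal: 15×2 + 10×1 + 9×2 + 11×1 + 28×4 = 181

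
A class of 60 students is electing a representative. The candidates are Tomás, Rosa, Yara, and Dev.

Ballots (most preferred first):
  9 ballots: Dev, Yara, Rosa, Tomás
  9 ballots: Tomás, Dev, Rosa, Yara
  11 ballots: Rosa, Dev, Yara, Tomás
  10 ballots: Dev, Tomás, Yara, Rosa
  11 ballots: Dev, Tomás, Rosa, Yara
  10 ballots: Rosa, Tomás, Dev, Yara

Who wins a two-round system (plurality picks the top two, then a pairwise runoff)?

Round 1 first-place votes: Tomás 9, Rosa 21, Yara 0, Dev 30. Dev and Rosa advance.
Runoff: Dev is ranked above Rosa on 39 ballots, Rosa above Dev on 21.

Dev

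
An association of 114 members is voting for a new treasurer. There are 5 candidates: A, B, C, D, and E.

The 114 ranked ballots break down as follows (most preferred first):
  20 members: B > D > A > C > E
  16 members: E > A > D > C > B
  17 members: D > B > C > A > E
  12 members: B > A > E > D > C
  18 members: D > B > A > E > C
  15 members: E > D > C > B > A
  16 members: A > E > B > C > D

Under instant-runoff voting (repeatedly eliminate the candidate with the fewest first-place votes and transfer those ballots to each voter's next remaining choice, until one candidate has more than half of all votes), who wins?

Round 1: A 16, B 32, C 0, D 35, E 31. C eliminated.
Round 2: A 16, B 32, D 35, E 31. A eliminated.
Round 3: B 32, D 35, E 47. B eliminated.
Round 4: D 55, E 59. E has a majority (≥58).

E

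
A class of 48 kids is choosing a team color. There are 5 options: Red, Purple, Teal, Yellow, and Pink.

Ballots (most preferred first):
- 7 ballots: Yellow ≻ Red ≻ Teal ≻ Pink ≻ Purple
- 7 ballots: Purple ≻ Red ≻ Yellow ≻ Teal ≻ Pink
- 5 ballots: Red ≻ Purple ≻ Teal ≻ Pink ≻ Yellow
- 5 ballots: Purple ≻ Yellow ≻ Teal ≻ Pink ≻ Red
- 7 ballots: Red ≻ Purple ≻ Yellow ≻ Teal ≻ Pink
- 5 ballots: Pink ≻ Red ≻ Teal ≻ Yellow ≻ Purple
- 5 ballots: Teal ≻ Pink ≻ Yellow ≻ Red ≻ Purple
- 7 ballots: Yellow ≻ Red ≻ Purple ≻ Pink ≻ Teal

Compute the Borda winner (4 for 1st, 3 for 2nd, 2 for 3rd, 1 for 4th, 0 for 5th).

Red: 7×3 + 7×3 + 5×4 + 5×0 + 7×4 + 5×3 + 5×1 + 7×3 = 131
Purple: 7×0 + 7×4 + 5×3 + 5×4 + 7×3 + 5×0 + 5×0 + 7×2 = 98
Teal: 7×2 + 7×1 + 5×2 + 5×2 + 7×1 + 5×2 + 5×4 + 7×0 = 78
Yellow: 7×4 + 7×2 + 5×0 + 5×3 + 7×2 + 5×1 + 5×2 + 7×4 = 114
Pink: 7×1 + 7×0 + 5×1 + 5×1 + 7×0 + 5×4 + 5×3 + 7×1 = 59

Red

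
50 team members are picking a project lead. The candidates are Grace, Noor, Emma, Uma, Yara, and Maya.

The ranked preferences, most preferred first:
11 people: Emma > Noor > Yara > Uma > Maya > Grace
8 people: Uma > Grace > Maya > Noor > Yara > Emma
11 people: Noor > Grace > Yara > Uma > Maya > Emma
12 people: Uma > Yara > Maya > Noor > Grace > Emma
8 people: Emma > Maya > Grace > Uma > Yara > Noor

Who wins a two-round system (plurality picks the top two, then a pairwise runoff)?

Round 1 first-place votes: Grace 0, Noor 11, Emma 19, Uma 20, Yara 0, Maya 0. Uma and Emma advance.
Runoff: Uma is ranked above Emma on 31 ballots, Emma above Uma on 19.

Uma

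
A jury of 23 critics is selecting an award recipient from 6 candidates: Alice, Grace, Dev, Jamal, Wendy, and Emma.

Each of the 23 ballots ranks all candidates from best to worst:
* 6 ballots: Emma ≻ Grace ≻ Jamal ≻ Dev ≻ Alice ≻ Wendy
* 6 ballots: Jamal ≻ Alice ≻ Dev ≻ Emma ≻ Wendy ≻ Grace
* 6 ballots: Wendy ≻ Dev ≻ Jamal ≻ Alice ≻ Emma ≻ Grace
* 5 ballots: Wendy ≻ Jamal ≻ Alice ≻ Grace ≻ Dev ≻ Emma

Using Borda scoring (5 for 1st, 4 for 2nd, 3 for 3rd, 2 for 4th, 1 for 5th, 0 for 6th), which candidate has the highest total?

Alice: 6×1 + 6×4 + 6×2 + 5×3 = 57
Grace: 6×4 + 6×0 + 6×0 + 5×2 = 34
Dev: 6×2 + 6×3 + 6×4 + 5×1 = 59
Jamal: 6×3 + 6×5 + 6×3 + 5×4 = 86
Wendy: 6×0 + 6×1 + 6×5 + 5×5 = 61
Emma: 6×5 + 6×2 + 6×1 + 5×0 = 48

Jamal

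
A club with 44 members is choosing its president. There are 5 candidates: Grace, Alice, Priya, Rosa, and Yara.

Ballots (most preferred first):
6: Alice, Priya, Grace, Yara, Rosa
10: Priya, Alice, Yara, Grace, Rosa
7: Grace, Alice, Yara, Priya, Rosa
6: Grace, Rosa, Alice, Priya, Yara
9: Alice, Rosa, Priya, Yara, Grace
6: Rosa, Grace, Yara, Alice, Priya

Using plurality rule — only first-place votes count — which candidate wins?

Alice

First-place votes: Grace 13, Alice 15, Priya 10, Rosa 6, Yara 0.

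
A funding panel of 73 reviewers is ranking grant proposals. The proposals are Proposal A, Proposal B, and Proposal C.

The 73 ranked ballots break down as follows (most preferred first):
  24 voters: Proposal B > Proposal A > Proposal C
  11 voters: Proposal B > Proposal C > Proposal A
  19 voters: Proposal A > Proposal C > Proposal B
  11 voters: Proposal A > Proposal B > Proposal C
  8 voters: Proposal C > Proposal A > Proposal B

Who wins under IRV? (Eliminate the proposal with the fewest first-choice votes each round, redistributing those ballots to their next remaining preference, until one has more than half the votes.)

Proposal A

Round 1: Proposal A 30, Proposal B 35, Proposal C 8. Proposal C eliminated.
Round 2: Proposal A 38, Proposal B 35. Proposal A has a majority (≥37).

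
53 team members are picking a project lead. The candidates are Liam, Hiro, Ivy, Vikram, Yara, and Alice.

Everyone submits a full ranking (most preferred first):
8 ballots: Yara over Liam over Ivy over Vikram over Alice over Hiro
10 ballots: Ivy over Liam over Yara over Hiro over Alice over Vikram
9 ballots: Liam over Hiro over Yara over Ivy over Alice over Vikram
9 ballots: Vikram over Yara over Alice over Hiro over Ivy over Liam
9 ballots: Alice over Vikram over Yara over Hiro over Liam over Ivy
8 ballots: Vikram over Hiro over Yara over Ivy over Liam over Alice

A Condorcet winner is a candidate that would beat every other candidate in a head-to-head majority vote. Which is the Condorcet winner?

Yara vs Liam: 34–19
Yara vs Hiro: 36–17
Yara vs Ivy: 43–10
Yara vs Vikram: 27–26
Yara vs Alice: 44–9
Yara beats every other candidate.

Yara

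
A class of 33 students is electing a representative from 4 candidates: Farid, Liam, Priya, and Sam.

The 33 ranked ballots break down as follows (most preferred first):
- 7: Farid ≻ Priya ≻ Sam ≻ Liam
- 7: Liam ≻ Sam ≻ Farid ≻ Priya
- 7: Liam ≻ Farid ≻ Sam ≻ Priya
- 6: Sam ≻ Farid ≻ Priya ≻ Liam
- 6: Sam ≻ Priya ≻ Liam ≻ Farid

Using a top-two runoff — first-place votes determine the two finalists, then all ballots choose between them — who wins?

Round 1 first-place votes: Farid 7, Liam 14, Priya 0, Sam 12. Liam and Sam advance.
Runoff: Liam is ranked above Sam on 14 ballots, Sam above Liam on 19.

Sam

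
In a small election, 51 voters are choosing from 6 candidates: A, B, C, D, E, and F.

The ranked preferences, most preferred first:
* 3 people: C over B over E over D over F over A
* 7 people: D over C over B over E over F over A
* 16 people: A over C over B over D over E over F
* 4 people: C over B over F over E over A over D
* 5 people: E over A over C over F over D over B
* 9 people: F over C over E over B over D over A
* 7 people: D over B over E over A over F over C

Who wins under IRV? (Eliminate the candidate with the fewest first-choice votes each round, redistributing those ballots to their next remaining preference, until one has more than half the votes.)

D

Round 1: A 16, B 0, C 7, D 14, E 5, F 9. B eliminated.
Round 2: A 16, C 7, D 14, E 5, F 9. E eliminated.
Round 3: A 21, C 7, D 14, F 9. C eliminated.
Round 4: A 21, D 17, F 13. F eliminated.
Round 5: A 25, D 26. D has a majority (≥26).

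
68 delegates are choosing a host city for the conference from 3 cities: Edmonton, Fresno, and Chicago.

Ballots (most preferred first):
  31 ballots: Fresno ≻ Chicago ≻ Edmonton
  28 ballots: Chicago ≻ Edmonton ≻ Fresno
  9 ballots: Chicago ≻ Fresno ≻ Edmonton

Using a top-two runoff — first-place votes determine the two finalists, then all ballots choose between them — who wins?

Chicago

Round 1 first-place votes: Edmonton 0, Fresno 31, Chicago 37. Chicago and Fresno advance.
Runoff: Chicago is ranked above Fresno on 37 ballots, Fresno above Chicago on 31.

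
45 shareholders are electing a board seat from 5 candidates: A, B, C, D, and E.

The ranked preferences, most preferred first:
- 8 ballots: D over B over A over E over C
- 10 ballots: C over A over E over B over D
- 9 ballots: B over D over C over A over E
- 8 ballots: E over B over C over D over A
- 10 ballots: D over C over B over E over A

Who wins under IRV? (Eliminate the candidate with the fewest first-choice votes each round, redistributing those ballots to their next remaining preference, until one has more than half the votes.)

B

Round 1: A 0, B 9, C 10, D 18, E 8. A eliminated.
Round 2: B 9, C 10, D 18, E 8. E eliminated.
Round 3: B 17, C 10, D 18. C eliminated.
Round 4: B 27, D 18. B has a majority (≥23).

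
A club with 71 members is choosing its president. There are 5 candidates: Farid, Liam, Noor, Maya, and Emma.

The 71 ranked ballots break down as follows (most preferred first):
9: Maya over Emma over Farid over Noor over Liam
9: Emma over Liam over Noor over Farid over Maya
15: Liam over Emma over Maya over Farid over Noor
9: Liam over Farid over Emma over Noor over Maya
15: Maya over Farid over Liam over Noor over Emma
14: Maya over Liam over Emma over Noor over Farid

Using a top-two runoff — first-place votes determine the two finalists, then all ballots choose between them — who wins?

Maya

Round 1 first-place votes: Farid 0, Liam 24, Noor 0, Maya 38, Emma 9. Maya and Liam advance.
Runoff: Maya is ranked above Liam on 38 ballots, Liam above Maya on 33.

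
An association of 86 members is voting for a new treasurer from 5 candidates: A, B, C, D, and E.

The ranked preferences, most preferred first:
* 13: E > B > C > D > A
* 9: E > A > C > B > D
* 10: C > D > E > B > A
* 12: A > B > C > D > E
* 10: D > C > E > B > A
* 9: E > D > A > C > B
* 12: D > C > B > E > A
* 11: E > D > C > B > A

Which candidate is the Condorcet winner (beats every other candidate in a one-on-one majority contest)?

C

C vs A: 56–30
C vs B: 61–25
C vs D: 44–42
C vs E: 44–42
C beats every other candidate.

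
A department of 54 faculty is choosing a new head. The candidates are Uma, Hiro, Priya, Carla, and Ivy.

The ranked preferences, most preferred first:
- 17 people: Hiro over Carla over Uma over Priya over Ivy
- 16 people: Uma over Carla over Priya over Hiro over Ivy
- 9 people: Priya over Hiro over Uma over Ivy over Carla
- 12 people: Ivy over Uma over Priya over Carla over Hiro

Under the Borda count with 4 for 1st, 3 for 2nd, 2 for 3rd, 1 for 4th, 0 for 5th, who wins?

Uma

Uma: 17×2 + 16×4 + 9×2 + 12×3 = 152
Hiro: 17×4 + 16×1 + 9×3 + 12×0 = 111
Priya: 17×1 + 16×2 + 9×4 + 12×2 = 109
Carla: 17×3 + 16×3 + 9×0 + 12×1 = 111
Ivy: 17×0 + 16×0 + 9×1 + 12×4 = 57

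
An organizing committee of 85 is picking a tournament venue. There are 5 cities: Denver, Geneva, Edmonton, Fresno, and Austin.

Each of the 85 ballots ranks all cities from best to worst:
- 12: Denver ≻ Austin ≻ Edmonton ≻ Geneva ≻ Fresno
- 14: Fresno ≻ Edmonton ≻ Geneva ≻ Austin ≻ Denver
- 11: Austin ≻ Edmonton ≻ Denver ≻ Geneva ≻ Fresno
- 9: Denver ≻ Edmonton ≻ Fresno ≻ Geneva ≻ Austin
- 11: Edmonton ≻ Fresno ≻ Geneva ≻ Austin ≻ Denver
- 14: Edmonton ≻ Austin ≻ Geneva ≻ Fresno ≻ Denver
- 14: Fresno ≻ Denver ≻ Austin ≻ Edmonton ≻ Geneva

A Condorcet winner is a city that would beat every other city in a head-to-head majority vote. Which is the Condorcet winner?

Edmonton vs Denver: 50–35
Edmonton vs Geneva: 85–0
Edmonton vs Fresno: 57–28
Edmonton vs Austin: 48–37
Edmonton beats every other city.

Edmonton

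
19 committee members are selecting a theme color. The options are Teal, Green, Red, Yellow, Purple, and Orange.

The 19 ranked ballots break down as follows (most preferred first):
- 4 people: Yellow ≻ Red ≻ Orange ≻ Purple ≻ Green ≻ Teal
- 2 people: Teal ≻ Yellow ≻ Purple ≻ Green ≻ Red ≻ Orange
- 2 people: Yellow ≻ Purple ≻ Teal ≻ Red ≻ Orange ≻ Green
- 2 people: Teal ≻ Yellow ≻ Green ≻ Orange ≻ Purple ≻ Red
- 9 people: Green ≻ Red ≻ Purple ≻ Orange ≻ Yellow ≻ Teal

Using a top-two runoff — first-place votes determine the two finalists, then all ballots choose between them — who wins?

Yellow

Round 1 first-place votes: Teal 4, Green 9, Red 0, Yellow 6, Purple 0, Orange 0. Green and Yellow advance.
Runoff: Green is ranked above Yellow on 9 ballots, Yellow above Green on 10.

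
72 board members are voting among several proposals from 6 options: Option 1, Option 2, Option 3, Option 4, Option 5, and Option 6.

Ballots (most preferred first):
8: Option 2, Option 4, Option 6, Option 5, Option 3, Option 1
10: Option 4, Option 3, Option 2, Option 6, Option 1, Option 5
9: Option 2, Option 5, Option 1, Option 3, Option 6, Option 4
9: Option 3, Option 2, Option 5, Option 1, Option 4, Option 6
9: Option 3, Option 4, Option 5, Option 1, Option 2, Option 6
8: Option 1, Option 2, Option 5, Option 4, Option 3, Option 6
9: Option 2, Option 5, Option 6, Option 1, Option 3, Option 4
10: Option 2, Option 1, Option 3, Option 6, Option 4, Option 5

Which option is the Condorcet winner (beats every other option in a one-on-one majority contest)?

Option 2 vs Option 1: 55–17
Option 2 vs Option 3: 44–28
Option 2 vs Option 4: 53–19
Option 2 vs Option 5: 63–9
Option 2 vs Option 6: 72–0
Option 2 beats every other option.

Option 2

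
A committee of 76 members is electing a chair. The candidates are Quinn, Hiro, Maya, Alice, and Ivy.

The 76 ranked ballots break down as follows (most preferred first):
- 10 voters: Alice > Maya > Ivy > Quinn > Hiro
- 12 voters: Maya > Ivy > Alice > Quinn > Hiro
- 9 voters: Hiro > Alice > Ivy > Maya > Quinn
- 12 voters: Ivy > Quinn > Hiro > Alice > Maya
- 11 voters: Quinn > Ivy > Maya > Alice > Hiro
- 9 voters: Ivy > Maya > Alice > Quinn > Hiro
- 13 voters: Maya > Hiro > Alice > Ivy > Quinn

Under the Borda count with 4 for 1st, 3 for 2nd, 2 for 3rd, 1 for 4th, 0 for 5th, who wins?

Quinn: 10×1 + 12×1 + 9×0 + 12×3 + 11×4 + 9×1 + 13×0 = 111
Hiro: 10×0 + 12×0 + 9×4 + 12×2 + 11×0 + 9×0 + 13×3 = 99
Maya: 10×3 + 12×4 + 9×1 + 12×0 + 11×2 + 9×3 + 13×4 = 188
Alice: 10×4 + 12×2 + 9×3 + 12×1 + 11×1 + 9×2 + 13×2 = 158
Ivy: 10×2 + 12×3 + 9×2 + 12×4 + 11×3 + 9×4 + 13×1 = 204

Ivy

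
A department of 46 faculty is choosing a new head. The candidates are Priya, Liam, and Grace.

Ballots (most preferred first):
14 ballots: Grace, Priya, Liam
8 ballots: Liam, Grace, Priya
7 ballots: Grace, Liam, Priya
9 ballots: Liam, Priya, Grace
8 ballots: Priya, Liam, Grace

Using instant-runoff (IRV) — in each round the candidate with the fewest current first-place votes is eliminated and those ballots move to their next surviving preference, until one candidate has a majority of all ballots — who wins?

Liam

Round 1: Priya 8, Liam 17, Grace 21. Priya eliminated.
Round 2: Liam 25, Grace 21. Liam has a majority (≥24).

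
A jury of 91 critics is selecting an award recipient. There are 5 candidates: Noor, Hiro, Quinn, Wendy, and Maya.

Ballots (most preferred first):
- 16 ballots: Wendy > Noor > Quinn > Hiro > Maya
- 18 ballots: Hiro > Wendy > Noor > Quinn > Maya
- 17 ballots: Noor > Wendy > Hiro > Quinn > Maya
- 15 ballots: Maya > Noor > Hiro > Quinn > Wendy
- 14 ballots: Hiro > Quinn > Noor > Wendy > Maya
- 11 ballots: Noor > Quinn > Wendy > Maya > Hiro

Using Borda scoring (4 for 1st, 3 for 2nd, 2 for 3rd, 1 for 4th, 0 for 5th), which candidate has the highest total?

Noor

Noor: 16×3 + 18×2 + 17×4 + 15×3 + 14×2 + 11×4 = 269
Hiro: 16×1 + 18×4 + 17×2 + 15×2 + 14×4 + 11×0 = 208
Quinn: 16×2 + 18×1 + 17×1 + 15×1 + 14×3 + 11×3 = 157
Wendy: 16×4 + 18×3 + 17×3 + 15×0 + 14×1 + 11×2 = 205
Maya: 16×0 + 18×0 + 17×0 + 15×4 + 14×0 + 11×1 = 71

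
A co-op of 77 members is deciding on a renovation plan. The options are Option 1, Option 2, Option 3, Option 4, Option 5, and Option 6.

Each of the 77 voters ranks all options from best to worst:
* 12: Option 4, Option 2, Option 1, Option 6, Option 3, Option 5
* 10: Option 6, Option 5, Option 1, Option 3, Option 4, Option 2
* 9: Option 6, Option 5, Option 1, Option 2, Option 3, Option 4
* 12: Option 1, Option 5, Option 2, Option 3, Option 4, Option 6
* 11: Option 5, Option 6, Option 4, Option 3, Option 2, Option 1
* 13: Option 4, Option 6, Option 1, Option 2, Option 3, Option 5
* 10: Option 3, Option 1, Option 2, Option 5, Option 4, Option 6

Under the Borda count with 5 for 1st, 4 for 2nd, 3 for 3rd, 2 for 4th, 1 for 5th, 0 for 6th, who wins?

Option 1

Option 1: 12×3 + 10×3 + 9×3 + 12×5 + 11×0 + 13×3 + 10×4 = 232
Option 2: 12×4 + 10×0 + 9×2 + 12×3 + 11×1 + 13×2 + 10×3 = 169
Option 3: 12×1 + 10×2 + 9×1 + 12×2 + 11×2 + 13×1 + 10×5 = 150
Option 4: 12×5 + 10×1 + 9×0 + 12×1 + 11×3 + 13×5 + 10×1 = 190
Option 5: 12×0 + 10×4 + 9×4 + 12×4 + 11×5 + 13×0 + 10×2 = 199
Option 6: 12×2 + 10×5 + 9×5 + 12×0 + 11×4 + 13×4 + 10×0 = 215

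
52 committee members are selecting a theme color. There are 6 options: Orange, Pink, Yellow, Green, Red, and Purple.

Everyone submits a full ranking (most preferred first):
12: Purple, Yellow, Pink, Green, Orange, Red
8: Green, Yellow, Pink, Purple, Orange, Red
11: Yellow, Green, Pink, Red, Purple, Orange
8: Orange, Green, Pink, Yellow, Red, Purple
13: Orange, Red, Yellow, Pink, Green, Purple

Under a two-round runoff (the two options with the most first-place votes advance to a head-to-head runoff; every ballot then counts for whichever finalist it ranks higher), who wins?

Purple

Round 1 first-place votes: Orange 21, Pink 0, Yellow 11, Green 8, Red 0, Purple 12. Orange and Purple advance.
Runoff: Orange is ranked above Purple on 21 ballots, Purple above Orange on 31.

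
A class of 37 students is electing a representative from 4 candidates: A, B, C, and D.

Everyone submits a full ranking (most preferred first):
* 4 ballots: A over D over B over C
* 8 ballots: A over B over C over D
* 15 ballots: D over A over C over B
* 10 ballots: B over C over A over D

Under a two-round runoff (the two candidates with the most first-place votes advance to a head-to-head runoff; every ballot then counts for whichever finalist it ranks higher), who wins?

Round 1 first-place votes: A 12, B 10, C 0, D 15. D and A advance.
Runoff: D is ranked above A on 15 ballots, A above D on 22.

A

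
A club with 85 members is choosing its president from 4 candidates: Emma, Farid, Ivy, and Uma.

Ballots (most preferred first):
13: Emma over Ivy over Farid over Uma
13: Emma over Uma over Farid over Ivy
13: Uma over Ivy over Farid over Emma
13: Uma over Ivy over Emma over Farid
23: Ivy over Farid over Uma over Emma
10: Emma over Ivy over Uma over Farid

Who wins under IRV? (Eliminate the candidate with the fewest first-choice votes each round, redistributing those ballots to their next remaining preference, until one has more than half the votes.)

Round 1: Emma 36, Farid 0, Ivy 23, Uma 26. Farid eliminated.
Round 2: Emma 36, Ivy 23, Uma 26. Ivy eliminated.
Round 3: Emma 36, Uma 49. Uma has a majority (≥43).

Uma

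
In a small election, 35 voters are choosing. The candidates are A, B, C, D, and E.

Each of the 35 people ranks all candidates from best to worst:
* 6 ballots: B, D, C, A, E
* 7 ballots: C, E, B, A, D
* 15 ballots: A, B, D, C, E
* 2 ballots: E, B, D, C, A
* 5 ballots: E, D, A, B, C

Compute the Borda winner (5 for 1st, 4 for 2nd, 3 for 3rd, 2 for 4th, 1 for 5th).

B

A: 6×2 + 7×2 + 15×5 + 2×1 + 5×3 = 118
B: 6×5 + 7×3 + 15×4 + 2×4 + 5×2 = 129
C: 6×3 + 7×5 + 15×2 + 2×2 + 5×1 = 92
D: 6×4 + 7×1 + 15×3 + 2×3 + 5×4 = 102
E: 6×1 + 7×4 + 15×1 + 2×5 + 5×5 = 84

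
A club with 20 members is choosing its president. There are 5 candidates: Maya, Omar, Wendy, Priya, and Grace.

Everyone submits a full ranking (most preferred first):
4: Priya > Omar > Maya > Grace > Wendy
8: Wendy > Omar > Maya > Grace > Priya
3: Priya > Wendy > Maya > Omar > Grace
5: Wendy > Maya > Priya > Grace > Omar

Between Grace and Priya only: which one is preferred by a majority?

Grace is ranked above Priya on 8 ballots; Priya above Grace on 12.

Priya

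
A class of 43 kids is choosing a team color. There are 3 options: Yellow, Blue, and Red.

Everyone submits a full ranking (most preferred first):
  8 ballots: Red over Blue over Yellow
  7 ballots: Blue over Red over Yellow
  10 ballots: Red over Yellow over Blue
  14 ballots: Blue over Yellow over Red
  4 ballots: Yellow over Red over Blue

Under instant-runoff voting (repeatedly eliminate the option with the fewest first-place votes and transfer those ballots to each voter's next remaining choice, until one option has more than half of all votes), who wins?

Round 1: Yellow 4, Blue 21, Red 18. Yellow eliminated.
Round 2: Blue 21, Red 22. Red has a majority (≥22).

Red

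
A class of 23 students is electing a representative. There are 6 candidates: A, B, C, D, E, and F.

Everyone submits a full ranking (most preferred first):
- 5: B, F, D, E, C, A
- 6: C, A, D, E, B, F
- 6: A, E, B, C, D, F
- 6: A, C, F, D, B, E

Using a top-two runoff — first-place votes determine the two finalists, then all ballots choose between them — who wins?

A

Round 1 first-place votes: A 12, B 5, C 6, D 0, E 0, F 0. A and C advance.
Runoff: A is ranked above C on 12 ballots, C above A on 11.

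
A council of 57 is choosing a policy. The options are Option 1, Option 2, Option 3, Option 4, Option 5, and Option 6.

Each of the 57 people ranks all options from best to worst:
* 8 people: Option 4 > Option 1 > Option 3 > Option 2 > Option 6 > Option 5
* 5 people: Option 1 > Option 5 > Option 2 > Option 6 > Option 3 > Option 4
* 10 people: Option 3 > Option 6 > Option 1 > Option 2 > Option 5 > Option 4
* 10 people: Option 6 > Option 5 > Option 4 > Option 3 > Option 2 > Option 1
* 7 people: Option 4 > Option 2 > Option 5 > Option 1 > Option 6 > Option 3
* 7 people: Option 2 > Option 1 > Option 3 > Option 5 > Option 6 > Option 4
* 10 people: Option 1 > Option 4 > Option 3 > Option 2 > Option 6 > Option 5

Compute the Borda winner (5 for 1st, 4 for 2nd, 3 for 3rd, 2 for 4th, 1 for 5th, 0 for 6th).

Option 1

Option 1: 8×4 + 5×5 + 10×3 + 10×0 + 7×2 + 7×4 + 10×5 = 179
Option 2: 8×2 + 5×3 + 10×2 + 10×1 + 7×4 + 7×5 + 10×2 = 144
Option 3: 8×3 + 5×1 + 10×5 + 10×2 + 7×0 + 7×3 + 10×3 = 150
Option 4: 8×5 + 5×0 + 10×0 + 10×3 + 7×5 + 7×0 + 10×4 = 145
Option 5: 8×0 + 5×4 + 10×1 + 10×4 + 7×3 + 7×2 + 10×0 = 105
Option 6: 8×1 + 5×2 + 10×4 + 10×5 + 7×1 + 7×1 + 10×1 = 132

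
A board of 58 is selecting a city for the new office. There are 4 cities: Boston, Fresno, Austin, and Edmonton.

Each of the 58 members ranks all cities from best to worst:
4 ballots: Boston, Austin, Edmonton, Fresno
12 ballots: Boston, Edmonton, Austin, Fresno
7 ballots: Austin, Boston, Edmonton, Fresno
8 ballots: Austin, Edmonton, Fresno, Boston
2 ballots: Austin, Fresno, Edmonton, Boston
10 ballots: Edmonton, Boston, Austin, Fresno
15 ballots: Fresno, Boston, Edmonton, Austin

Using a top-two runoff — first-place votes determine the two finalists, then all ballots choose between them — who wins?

Boston

Round 1 first-place votes: Boston 16, Fresno 15, Austin 17, Edmonton 10. Austin and Boston advance.
Runoff: Austin is ranked above Boston on 17 ballots, Boston above Austin on 41.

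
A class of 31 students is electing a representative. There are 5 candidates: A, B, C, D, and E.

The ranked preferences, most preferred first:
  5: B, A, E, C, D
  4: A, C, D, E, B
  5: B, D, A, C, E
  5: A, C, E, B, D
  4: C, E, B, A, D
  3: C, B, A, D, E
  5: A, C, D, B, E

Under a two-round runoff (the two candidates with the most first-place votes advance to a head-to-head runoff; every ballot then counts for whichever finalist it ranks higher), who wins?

Round 1 first-place votes: A 14, B 10, C 7, D 0, E 0. A and B advance.
Runoff: A is ranked above B on 14 ballots, B above A on 17.

B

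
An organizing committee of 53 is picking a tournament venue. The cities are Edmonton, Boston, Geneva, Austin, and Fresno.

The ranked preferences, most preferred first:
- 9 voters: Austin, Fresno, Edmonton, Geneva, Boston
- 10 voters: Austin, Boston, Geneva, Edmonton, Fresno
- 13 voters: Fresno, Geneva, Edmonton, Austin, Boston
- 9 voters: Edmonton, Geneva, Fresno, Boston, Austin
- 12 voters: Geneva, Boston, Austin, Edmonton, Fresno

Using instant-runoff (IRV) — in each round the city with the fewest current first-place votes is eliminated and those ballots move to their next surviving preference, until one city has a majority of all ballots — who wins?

Round 1: Edmonton 9, Boston 0, Geneva 12, Austin 19, Fresno 13. Boston eliminated.
Round 2: Edmonton 9, Geneva 12, Austin 19, Fresno 13. Edmonton eliminated.
Round 3: Geneva 21, Austin 19, Fresno 13. Fresno eliminated.
Round 4: Geneva 34, Austin 19. Geneva has a majority (≥27).

Geneva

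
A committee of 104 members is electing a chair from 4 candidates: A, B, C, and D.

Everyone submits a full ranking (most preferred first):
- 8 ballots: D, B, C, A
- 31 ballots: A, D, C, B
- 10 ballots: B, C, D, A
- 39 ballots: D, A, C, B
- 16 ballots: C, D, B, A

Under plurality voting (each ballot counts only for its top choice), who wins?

D

First-place votes: A 31, B 10, C 16, D 47.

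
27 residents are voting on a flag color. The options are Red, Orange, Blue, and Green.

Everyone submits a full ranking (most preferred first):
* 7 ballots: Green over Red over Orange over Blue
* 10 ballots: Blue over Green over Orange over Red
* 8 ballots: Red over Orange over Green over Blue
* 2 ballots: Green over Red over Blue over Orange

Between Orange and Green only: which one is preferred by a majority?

Green

Orange is ranked above Green on 8 ballots; Green above Orange on 19.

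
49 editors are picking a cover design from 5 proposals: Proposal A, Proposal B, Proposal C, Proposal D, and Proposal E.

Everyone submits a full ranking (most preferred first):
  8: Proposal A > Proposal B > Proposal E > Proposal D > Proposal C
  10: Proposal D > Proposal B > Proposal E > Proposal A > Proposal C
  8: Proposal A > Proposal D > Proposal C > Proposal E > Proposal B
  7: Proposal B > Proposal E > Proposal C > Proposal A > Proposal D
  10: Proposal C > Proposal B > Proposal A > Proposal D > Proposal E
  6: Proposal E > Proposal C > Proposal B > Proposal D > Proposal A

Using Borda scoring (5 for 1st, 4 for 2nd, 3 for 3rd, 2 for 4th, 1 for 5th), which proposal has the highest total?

Proposal A: 8×5 + 10×2 + 8×5 + 7×2 + 10×3 + 6×1 = 150
Proposal B: 8×4 + 10×4 + 8×1 + 7×5 + 10×4 + 6×3 = 173
Proposal C: 8×1 + 10×1 + 8×3 + 7×3 + 10×5 + 6×4 = 137
Proposal D: 8×2 + 10×5 + 8×4 + 7×1 + 10×2 + 6×2 = 137
Proposal E: 8×3 + 10×3 + 8×2 + 7×4 + 10×1 + 6×5 = 138

Proposal B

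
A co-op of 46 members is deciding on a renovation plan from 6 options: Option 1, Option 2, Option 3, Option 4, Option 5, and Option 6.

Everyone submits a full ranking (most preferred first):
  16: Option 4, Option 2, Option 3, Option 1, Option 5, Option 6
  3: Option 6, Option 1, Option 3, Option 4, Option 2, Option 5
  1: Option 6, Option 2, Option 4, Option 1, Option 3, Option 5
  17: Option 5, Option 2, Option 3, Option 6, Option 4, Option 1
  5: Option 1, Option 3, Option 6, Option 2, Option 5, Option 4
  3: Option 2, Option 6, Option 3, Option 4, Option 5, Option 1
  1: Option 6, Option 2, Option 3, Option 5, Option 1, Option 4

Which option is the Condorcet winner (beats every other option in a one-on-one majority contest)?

Option 2

Option 2 vs Option 1: 38–8
Option 2 vs Option 3: 38–8
Option 2 vs Option 4: 27–19
Option 2 vs Option 5: 29–17
Option 2 vs Option 6: 36–10
Option 2 beats every other option.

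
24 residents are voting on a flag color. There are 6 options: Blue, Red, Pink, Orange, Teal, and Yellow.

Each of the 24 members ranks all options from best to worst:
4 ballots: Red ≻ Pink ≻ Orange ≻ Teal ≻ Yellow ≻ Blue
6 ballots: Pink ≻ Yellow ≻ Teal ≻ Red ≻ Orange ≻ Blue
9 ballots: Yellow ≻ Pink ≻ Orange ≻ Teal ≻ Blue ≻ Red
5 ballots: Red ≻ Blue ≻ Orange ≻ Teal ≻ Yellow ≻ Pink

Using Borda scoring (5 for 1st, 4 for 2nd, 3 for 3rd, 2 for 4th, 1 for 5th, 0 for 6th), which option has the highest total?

Blue: 4×0 + 6×0 + 9×1 + 5×4 = 29
Red: 4×5 + 6×2 + 9×0 + 5×5 = 57
Pink: 4×4 + 6×5 + 9×4 + 5×0 = 82
Orange: 4×3 + 6×1 + 9×3 + 5×3 = 60
Teal: 4×2 + 6×3 + 9×2 + 5×2 = 54
Yellow: 4×1 + 6×4 + 9×5 + 5×1 = 78

Pink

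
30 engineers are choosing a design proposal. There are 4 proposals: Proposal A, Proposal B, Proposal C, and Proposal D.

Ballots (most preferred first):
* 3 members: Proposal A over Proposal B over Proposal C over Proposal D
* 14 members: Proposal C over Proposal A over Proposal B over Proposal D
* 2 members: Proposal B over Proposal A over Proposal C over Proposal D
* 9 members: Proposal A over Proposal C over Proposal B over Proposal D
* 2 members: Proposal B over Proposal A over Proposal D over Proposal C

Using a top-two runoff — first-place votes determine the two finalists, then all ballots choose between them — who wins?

Round 1 first-place votes: Proposal A 12, Proposal B 4, Proposal C 14, Proposal D 0. Proposal C and Proposal A advance.
Runoff: Proposal C is ranked above Proposal A on 14 ballots, Proposal A above Proposal C on 16.

Proposal A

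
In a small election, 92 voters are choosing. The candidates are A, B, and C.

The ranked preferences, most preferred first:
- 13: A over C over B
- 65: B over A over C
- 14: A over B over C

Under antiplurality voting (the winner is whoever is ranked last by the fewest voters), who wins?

Last-place votes: A 0, B 13, C 79.

A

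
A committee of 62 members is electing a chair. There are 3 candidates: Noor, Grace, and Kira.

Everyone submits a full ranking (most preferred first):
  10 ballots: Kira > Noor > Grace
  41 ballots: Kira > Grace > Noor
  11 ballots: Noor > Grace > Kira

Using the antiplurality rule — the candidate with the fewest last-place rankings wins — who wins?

Grace

Last-place votes: Noor 41, Grace 10, Kira 11.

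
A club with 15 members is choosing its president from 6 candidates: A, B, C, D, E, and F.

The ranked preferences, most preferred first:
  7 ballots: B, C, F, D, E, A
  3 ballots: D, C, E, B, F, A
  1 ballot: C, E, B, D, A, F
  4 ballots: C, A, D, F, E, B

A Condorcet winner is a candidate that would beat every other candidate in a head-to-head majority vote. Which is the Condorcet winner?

C

C vs A: 15–0
C vs B: 8–7
C vs D: 12–3
C vs E: 15–0
C vs F: 15–0
C beats every other candidate.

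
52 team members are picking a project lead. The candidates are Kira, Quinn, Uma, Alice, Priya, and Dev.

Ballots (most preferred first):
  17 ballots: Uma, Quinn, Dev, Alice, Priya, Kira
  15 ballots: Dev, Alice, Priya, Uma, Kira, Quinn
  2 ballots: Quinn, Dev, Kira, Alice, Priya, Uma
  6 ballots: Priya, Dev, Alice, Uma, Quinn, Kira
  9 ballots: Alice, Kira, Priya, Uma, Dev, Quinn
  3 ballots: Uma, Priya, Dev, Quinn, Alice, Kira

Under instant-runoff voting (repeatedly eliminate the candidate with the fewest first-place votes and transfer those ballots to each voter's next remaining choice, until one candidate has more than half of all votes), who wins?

Round 1: Kira 0, Quinn 2, Uma 20, Alice 9, Priya 6, Dev 15. Kira eliminated.
Round 2: Quinn 2, Uma 20, Alice 9, Priya 6, Dev 15. Quinn eliminated.
Round 3: Uma 20, Alice 9, Priya 6, Dev 17. Priya eliminated.
Round 4: Uma 20, Alice 9, Dev 23. Alice eliminated.
Round 5: Uma 29, Dev 23. Uma has a majority (≥27).

Uma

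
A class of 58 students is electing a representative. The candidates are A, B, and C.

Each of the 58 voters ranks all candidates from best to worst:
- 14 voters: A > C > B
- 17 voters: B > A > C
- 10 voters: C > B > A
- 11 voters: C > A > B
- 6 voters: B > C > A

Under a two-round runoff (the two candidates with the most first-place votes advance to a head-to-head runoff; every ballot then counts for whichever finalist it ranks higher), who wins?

Round 1 first-place votes: A 14, B 23, C 21. B and C advance.
Runoff: B is ranked above C on 23 ballots, C above B on 35.

C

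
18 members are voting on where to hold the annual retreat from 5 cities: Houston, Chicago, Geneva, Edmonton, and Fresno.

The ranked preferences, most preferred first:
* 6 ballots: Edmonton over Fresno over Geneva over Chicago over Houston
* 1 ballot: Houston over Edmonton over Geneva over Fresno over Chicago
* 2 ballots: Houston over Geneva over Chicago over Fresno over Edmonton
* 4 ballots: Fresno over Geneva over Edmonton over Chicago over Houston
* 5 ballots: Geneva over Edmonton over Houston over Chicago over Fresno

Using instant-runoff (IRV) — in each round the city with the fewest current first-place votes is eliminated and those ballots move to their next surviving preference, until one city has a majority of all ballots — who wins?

Round 1: Houston 3, Chicago 0, Geneva 5, Edmonton 6, Fresno 4. Chicago eliminated.
Round 2: Houston 3, Geneva 5, Edmonton 6, Fresno 4. Houston eliminated.
Round 3: Geneva 7, Edmonton 7, Fresno 4. Fresno eliminated.
Round 4: Geneva 11, Edmonton 7. Geneva has a majority (≥10).

Geneva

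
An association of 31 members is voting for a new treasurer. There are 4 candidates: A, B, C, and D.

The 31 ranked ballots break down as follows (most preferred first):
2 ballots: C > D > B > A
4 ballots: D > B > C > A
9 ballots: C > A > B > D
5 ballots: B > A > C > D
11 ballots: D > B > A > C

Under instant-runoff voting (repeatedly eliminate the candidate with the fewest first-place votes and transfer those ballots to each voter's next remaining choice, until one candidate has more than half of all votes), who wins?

C

Round 1: A 0, B 5, C 11, D 15. A eliminated.
Round 2: B 5, C 11, D 15. B eliminated.
Round 3: C 16, D 15. C has a majority (≥16).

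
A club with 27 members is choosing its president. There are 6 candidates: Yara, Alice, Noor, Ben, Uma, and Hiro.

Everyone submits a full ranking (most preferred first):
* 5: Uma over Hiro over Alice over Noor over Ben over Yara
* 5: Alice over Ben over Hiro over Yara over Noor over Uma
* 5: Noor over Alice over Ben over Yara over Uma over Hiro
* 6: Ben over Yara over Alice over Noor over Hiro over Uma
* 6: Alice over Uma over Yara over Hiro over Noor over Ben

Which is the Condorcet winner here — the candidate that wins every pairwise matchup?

Alice

Alice vs Yara: 21–6
Alice vs Noor: 22–5
Alice vs Ben: 21–6
Alice vs Uma: 22–5
Alice vs Hiro: 22–5
Alice beats every other candidate.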